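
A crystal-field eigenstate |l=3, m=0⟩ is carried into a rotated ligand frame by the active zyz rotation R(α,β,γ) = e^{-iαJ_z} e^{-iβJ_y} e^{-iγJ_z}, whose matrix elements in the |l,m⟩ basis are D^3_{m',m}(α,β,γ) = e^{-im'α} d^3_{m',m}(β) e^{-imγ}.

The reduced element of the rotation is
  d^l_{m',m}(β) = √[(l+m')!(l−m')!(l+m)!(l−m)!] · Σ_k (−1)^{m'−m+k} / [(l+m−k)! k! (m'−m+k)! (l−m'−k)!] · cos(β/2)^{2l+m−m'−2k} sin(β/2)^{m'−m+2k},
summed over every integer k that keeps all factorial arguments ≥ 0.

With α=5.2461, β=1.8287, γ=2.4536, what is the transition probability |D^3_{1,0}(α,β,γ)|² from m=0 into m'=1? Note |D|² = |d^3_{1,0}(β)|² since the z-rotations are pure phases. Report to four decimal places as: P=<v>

D^3_{1,0}(5.2461,1.8287,2.4536) = e^{-i·1·5.2461}·d^3_{1,0}(1.8287)·e^{-i·0·2.4536}. Compute d first:
c=cos(1.828700/2)=0.610306, s=sin(1.828700/2)=0.792166; N=√[24·2·6·6]=41.569219
k∈{0,1,2} keeps every argument non-negative
  k=0: (−1)^1·41.5692/(12)·0.6103^5·0.7922^1 = -0.232351
  k=1: (−1)^2·41.5692/(4)·0.6103^3·0.7922^3 = +1.174364
  k=2: (−1)^3·41.5692/(12)·0.6103^1·0.7922^5 = -0.659507
d^3_{1,0}(1.8287) = -0.232351 +1.174364 -0.659507 = +0.282507
|D^3_{1,0}|² = |d^3_{1,0}(β)|² = (+0.282507)² = 0.079810 (the z-rotation phases have unit modulus)

P=0.0798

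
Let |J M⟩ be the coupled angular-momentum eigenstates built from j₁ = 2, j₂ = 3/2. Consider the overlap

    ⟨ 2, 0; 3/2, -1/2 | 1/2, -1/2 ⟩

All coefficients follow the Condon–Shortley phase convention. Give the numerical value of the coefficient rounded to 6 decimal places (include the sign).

−√(1/5) ≈ -0.447214

j₁+j₂−J=3  J+j₁−j₂=1  J−j₁+j₂=0  j₁+j₂+J+1=5
(j₁±m₁, j₂±m₂, J±M) = (2,2,1,2,0,1)
P² = 4/5
sum k=1..1:
  [1] −1/2 = -1/2
S = -1/2
C² = P²·S² = 1/5 ; C = -0.447214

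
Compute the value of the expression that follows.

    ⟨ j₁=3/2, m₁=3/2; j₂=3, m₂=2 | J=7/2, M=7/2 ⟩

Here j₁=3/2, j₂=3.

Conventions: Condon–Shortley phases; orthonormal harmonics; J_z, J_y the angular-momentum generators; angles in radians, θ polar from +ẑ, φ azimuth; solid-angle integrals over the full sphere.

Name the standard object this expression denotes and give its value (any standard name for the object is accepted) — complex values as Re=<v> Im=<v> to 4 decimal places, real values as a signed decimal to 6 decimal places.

This is a Clebsch–Gordan (vector-coupling) coefficient.
triangle: 1!*2!*5!/9! = 240/362880
(j±m)!: 3!*0!*5!*1!*7!*0! = 3628800
prefactor² = (2J+1)*Δ*N² = 19200
  k=0: +1/(0!*1!*0!*5!*2!*0!) = 1/240
Σ = 1/240  ⇒  CG² = 19200*(1/240)² = 1/3
CG = +√(1/3) = +0.577350

Clebsch–Gordan coefficient, +√(1/3) ≈ +0.577350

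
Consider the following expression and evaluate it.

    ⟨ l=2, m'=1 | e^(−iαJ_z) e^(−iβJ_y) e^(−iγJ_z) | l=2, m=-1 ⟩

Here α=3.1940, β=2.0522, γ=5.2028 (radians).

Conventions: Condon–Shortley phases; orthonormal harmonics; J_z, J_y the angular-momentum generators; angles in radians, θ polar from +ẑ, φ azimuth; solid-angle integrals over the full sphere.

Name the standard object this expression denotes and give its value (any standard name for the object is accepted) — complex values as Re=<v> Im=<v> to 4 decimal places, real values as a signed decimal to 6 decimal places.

Wigner D-matrix element, Re=-0.0229 Im=0.0490

This is a Wigner D-matrix element — the rotation-matrix element ⟨l m'| R(α,β,γ) |l m⟩ in the angular-momentum basis.
First d^2_{1,-1}(β=2.0522), then the phase factors e^{-i(1)α} and e^{-i(-1)γ}:
With c≡cos(β/2)=0.518158 and s≡sin(β/2)=0.855285, N=[6·1·1·6]^{1/2}=6.000000
The bounds max(0,m−m')=0 and min(l+m,l−m')=1 give 2 terms
  k=0: (−1)^2·6.0000/(2)·0.5182^2·0.8553^2 = +0.589207
  k=1: (−1)^3·6.0000/(6)·0.5182^0·0.8553^4 = -0.535110
d^2_{1,-1}(2.0522) = +0.589207 -0.535110 = +0.054097
Phases: e^{-i·(1)·3.1940}=-0.998627+0.052383i, e^{-i·(-1)·5.2028}=+0.470989-0.882139i ⇒ D=-0.022944+0.048990i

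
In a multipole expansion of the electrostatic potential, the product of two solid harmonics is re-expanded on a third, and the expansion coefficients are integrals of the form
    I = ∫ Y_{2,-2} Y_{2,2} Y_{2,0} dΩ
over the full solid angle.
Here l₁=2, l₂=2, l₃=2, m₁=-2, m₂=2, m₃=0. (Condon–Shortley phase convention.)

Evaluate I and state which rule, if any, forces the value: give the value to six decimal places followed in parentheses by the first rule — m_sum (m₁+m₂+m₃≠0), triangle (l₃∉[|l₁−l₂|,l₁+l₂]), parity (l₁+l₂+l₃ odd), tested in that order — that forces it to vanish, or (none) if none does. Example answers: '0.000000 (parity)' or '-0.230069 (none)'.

Rules hold: Σm=0, L=6 even, 0≤2≤4.
N = 5·5·5 = 125
Δ = 2!·2!·2!/7! = 1/630
Racah Σ t=0..2: t=0:+1/8 t=1:−1/1 t=2:+1/8 = -3/4
⇒ 3j(2 2 2; 0 0 0)² = 2/35, sgn -1
Racah Σ t=2..2: t=2:+1/8 = 1/8
⇒ 3j(2 2 2; -2 2 0)² = 2/35, sgn +1
4πI² = N·(3j₀)²·(3jₘ)² = 20/49
I = -1·√(0.408163/4π) = -0.18022375
No selection rule forces the value: the integral is nonzero (none).

-0.180224 (none)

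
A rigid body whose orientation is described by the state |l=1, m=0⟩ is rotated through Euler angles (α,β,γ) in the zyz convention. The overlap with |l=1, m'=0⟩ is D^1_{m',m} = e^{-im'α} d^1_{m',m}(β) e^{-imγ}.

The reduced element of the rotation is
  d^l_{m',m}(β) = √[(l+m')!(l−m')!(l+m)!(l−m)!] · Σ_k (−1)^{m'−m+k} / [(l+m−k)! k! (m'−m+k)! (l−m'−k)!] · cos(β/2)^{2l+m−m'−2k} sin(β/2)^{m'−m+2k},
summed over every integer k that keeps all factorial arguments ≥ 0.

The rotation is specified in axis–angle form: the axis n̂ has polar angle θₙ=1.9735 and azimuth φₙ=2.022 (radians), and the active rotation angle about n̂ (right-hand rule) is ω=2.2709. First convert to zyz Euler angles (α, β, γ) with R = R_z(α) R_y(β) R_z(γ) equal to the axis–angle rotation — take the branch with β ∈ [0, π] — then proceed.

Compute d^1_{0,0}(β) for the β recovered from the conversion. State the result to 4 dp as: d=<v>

Axis–angle → zyz. n̂ = (sinθₙcosφₙ, sinθₙsinφₙ, cosθₙ) = (-0.401167, +0.827933, -0.391907), ω = 2.2709.
R = I cosω + sinω [n̂]ₓ + (1−cosω) n̂n̂ᵀ gives
  R = [-0.379672, -0.246415, +0.891700; -0.845857, +0.482825, -0.226727; -0.374666, -0.840333, -0.391747]
β = atan2(√(R₁₃²+R₂₃²), R₃₃) = 1.973326; α = atan2(R₂₃, R₁₃) mod 2π = 6.034198; γ = atan2(R₃₂, −R₃₁) mod 2π = 5.131790
d^1_{0,0}(β=1.9733) via the finite sum:
Half-angle: c=0.551476, s=0.834190. N=√(1·1·1·1)=1.000000
Admissible k: 0..1 (factorial args all ≥0)
  k=0: (−1)^0·1.0000/(1)·0.5515^2·0.8342^0 = +0.304126
  k=1: (−1)^1·1.0000/(1)·0.5515^0·0.8342^2 = -0.695874
d^1_{0,0}(1.9733) = +0.304126 -0.695874 = -0.391747

d=-0.3917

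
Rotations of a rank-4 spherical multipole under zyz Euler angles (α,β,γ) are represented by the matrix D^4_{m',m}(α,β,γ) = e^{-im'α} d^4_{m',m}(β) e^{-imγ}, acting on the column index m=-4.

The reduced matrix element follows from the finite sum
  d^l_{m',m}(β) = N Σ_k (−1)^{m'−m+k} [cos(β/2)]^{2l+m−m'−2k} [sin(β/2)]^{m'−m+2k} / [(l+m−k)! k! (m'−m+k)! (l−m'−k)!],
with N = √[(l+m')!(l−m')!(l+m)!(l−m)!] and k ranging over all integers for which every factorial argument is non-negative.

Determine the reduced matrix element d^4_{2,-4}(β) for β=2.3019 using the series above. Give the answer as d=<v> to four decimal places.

d=0.5097

d^4_{2,-4}(β=2.3019) via the finite sum:
Half-angle: c=0.407620, s=0.913152. N=√(720·2·1·40320)=7619.763776
k: max(0,(-4)−(2))=0 … min(4+(-4),4−(2))=0
  k=0: (−1)^6·7619.7638/(1440)·0.4076^2·0.9132^6 = +0.509739
d^4_{2,-4}(2.3019) = +0.509739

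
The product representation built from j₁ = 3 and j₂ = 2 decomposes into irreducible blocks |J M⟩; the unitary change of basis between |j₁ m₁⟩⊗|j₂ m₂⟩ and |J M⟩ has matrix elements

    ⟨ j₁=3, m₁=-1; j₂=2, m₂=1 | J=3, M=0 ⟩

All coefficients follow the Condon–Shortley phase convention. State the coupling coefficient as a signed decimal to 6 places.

√[7·2!4!2!/9! · 2!4!3!1!3!3!] = √(96/5)
  +(−1)^1/∏(1,1,3,2,1,0)! = -1/12  (running -1/12)
  +(−1)^2/∏(2,0,2,1,2,1)! = 1/8  (running 1/24)
⟨..|..⟩ = √(96/5)·(1/24) = +0.182574

+√(1/30) = +0.182574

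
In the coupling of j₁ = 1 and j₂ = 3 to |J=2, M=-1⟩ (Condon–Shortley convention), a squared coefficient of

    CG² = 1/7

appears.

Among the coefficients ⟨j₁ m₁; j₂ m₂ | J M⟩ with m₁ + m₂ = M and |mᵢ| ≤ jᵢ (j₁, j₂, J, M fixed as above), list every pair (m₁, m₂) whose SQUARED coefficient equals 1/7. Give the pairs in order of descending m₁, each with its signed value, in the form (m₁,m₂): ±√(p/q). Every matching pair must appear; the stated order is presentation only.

(-1,0): +√(1/7)

Admissible pairs with m₁+m₂ = M = -1: (-1,0), (0,-1), (1,-2)
  (m₁,m₂)=(1,-2): CG² = 10/21, CG = +√(10/21)
  (m₁,m₂)=(0,-1): CG² = 8/21, CG = −√(8/21)
  (m₁,m₂)=(-1,0): CG² = 1/7, CG = +√(1/7)   ← matches the target
Pairs with CG² = 1/7: (-1,0): +√(1/7)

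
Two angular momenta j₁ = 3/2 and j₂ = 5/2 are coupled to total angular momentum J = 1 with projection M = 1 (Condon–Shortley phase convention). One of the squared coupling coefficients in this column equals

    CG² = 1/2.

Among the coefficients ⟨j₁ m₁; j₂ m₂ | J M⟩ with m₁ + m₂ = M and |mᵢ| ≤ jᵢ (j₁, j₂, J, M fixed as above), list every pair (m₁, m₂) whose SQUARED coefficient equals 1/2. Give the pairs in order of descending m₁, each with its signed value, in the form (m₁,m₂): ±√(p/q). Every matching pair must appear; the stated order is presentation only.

(-3/2,5/2): −√(1/2)

Admissible pairs with m₁+m₂ = M = 1: (-3/2,5/2), (-1/2,3/2), (1/2,1/2), (3/2,-1/2)
  (m₁,m₂)=(3/2,-1/2): CG² = 1/20, CG = +√(1/20)
  (m₁,m₂)=(1/2,1/2): CG² = 3/20, CG = −√(3/20)
  (m₁,m₂)=(-1/2,3/2): CG² = 3/10, CG = +√(3/10)
  (m₁,m₂)=(-3/2,5/2): CG² = 1/2, CG = −√(1/2)   ← matches the target
Pairs with CG² = 1/2: (-3/2,5/2): −√(1/2)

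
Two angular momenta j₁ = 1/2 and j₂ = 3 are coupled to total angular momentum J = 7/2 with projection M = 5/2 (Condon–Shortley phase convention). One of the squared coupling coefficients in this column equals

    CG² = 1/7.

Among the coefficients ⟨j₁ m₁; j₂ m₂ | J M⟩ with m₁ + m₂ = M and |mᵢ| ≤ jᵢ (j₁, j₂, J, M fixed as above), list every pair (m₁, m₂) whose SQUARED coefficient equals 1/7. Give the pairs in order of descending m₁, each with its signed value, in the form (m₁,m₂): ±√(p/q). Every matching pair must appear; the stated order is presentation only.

(-1/2,3): +√(1/7)

Admissible pairs with m₁+m₂ = M = 5/2: (-1/2,3), (1/2,2)
  (m₁,m₂)=(1/2,2): CG² = 6/7, CG = +√(6/7)
  (m₁,m₂)=(-1/2,3): CG² = 1/7, CG = +√(1/7)   ← matches the target
Pairs with CG² = 1/7: (-1/2,3): +√(1/7)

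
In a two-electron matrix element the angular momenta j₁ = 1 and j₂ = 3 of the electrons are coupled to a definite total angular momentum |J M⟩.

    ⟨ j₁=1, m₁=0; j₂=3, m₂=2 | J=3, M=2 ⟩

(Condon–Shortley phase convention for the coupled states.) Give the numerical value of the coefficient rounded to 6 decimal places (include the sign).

j₁+j₂−J=1  J+j₁−j₂=1  J−j₁+j₂=5  j₁+j₂+J+1=8
(j₁±m₁, j₂±m₂, J±M) = (1,1,5,1,5,1)
P² = 300
sum k=0..1:
  [0] +1/120 = 1/120
  [1] −1/24 = -1/24
S = -1/30
C² = P²·S² = 1/3 ; C = -0.577350

−√(1/3) ≈ -0.577350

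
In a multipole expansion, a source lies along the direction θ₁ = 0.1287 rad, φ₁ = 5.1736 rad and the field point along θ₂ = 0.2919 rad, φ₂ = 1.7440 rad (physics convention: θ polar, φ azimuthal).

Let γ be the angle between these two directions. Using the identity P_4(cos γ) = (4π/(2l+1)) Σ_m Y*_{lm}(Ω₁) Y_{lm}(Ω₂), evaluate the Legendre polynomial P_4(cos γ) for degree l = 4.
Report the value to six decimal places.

Expand P_4 via completeness: Σ_{m} conj(Y_{4,m}) at Ω₁ times Y_{4,m} at Ω₂ —
  term(m=-4) = (0.000000, 0.000000)   from Y*(Ω₁)=(-0.000032, 0.000116), Y(Ω₂)=(0.002335, -0.001938)
  term(m=-3) = (-0.000049, -0.000057)   from Y*(Ω₁)=(-0.002579, 0.000488), Y(Ω₂)=(0.014185, 0.024797)
  term(m=-2) = (0.004083, 0.002652)   from Y*(Ω₁)=(-0.019582, -0.025847), Y(Ω₂)=(-0.141238, 0.050982)
  term(m=-1) = (-0.100020, -0.029630)   from Y*(Ω₁)=(0.104103, -0.209480), Y(Ω₂)=(-0.076854, -0.439276)
  term(m=+0) = (0.405325, 0.000000)   from Y*(Ω₁)=(0.777587, -0.000000), Y(Ω₂)=(0.521260, 0.000000)
  term(m=+1) = (-0.100020, 0.029630)   from Y*(Ω₁)=(-0.104103, -0.209480), Y(Ω₂)=(0.076854, -0.439276)
  term(m=+2) = (0.004083, -0.002652)   from Y*(Ω₁)=(-0.019582, 0.025847), Y(Ω₂)=(-0.141238, -0.050982)
  term(m=+3) = (-0.000049, 0.000057)   from Y*(Ω₁)=(0.002579, 0.000488), Y(Ω₂)=(-0.014185, 0.024797)
  term(m=+4) = (0.000000, -0.000000)   from Y*(Ω₁)=(-0.000032, -0.000116), Y(Ω₂)=(0.002335, 0.001938)
Σ over m = (0.213354, -0.000000); ×(4π/9) → (0.297898, -0.000000). Real part: 0.297898

0.297898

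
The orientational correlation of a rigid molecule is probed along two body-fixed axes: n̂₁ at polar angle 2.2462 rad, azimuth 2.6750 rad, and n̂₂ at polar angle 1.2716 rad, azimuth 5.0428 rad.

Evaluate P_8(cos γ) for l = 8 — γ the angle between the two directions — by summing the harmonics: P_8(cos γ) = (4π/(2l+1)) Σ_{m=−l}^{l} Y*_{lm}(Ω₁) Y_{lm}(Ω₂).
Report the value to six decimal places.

Term-by-term m-sum for l=8 (normalisation 4π/17 = 0.739198):
  term(m=-8) = +0.025314-0.002357i   from Y*(Ω₁)=-0.058910+0.039541i, Y(Ω₂)=-0.314754-0.171259i
  term(m=-7) = +0.065072-0.076607i   from Y*(Ω₁)=-0.225586+0.028244i, Y(Ω₂)=-0.325867+0.298792i
  term(m=-6) = -0.002501-0.035859i   from Y*(Ω₁)=-0.389740-0.138759i, Y(Ω₂)=+0.034767+0.079629i
  term(m=-5) = +0.102018+0.090815i   from Y*(Ω₁)=-0.291052-0.304899i, Y(Ω₂)=-0.322960+0.026301i
  term(m=-4) = +0.020880-0.000970i   from Y*(Ω₁)=-0.028098-0.092278i, Y(Ω₂)=-0.053432+0.210001i
  term(m=-3) = +0.049599-0.053178i   from Y*(Ω₁)=-0.053200+0.308041i, Y(Ω₂)=-0.194636-0.127398i
  term(m=-2) = -0.001668-0.071869i   from Y*(Ω₁)=-0.164844+0.222511i, Y(Ω₂)=-0.204952+0.159334i
  term(m=-1) = -0.026498-0.025890i   from Y*(Ω₁)=+0.176370-0.088835i, Y(Ω₂)=-0.060862-0.177448i
  term(m=+0) = -0.083669+0.000000i   from Y*(Ω₁)=+0.310335-0.000000i, Y(Ω₂)=-0.269609+0.000000i
  term(m=+1) = -0.026498+0.025890i   from Y*(Ω₁)=-0.176370-0.088835i, Y(Ω₂)=+0.060862-0.177448i
  term(m=+2) = -0.001668+0.071869i   from Y*(Ω₁)=-0.164844-0.222511i, Y(Ω₂)=-0.204952-0.159334i
  term(m=+3) = +0.049599+0.053178i   from Y*(Ω₁)=+0.053200+0.308041i, Y(Ω₂)=+0.194636-0.127398i
  term(m=+4) = +0.020880+0.000970i   from Y*(Ω₁)=-0.028098+0.092278i, Y(Ω₂)=-0.053432-0.210001i
  term(m=+5) = +0.102018-0.090815i   from Y*(Ω₁)=+0.291052-0.304899i, Y(Ω₂)=+0.322960+0.026301i
  term(m=+6) = -0.002501+0.035859i   from Y*(Ω₁)=-0.389740+0.138759i, Y(Ω₂)=+0.034767-0.079629i
  term(m=+7) = +0.065072+0.076607i   from Y*(Ω₁)=+0.225586+0.028244i, Y(Ω₂)=+0.325867+0.298792i
  term(m=+8) = +0.025314+0.002357i   from Y*(Ω₁)=-0.058910-0.039541i, Y(Ω₂)=-0.314754+0.171259i
Accumulated sum +0.380759-0.000000i; after 4π/(2l+1) scaling, +0.281457-0.000000i ⇒ P_8 = 0.281457

0.281457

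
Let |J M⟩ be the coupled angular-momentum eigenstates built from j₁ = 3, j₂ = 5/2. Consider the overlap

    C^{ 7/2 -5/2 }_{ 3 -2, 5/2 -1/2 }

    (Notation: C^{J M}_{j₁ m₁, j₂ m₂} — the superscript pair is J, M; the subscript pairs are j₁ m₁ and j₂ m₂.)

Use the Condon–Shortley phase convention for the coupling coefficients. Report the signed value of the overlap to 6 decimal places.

j₁+j₂−J=2  J+j₁−j₂=4  J−j₁+j₂=3  j₁+j₂+J+1=10
(j₁±m₁, j₂±m₂, J±M) = (1,5,2,3,1,6)
P² = 4608/7
sum k=1..2:
  [1] −1/48 = -1/48
  [2] +1/72 = 1/72
S = -1/144
C² = P²·S² = 2/63 ; C = -0.178174

-0.178174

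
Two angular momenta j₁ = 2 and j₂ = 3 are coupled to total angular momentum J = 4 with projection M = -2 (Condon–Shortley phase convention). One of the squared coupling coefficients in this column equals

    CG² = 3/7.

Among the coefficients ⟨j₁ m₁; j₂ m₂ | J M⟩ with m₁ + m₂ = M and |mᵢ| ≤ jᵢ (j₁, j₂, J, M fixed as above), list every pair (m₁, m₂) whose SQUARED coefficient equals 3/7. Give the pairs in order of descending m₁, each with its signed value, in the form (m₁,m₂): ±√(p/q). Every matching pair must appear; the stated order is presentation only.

Admissible pairs with m₁+m₂ = M = -2: (-2,0), (-1,-1), (0,-2), (1,-3)
  (m₁,m₂)=(1,-3): CG² = 27/140, CG = +√(27/140)
  (m₁,m₂)=(0,-2): CG² = 12/35, CG = +√(12/35)
  (m₁,m₂)=(-1,-1): CG² = 1/28, CG = −√(1/28)
  (m₁,m₂)=(-2,0): CG² = 3/7, CG = −√(3/7)   ← matches the target
Pairs with CG² = 3/7: (-2,0): −√(3/7)

(-2,0): −√(3/7)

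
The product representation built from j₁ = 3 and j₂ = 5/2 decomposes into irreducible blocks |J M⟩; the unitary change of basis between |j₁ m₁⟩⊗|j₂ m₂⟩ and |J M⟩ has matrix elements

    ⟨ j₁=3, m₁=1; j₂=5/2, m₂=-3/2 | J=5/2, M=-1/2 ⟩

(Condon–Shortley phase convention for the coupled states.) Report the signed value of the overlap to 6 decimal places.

−√(1/35) ≈ -0.169031

j₁+j₂−J=3  J+j₁−j₂=3  J−j₁+j₂=2  j₁+j₂+J+1=9
(j₁±m₁, j₂±m₂, J±M) = (4,2,1,4,2,3)
P² = 576/35
sum k=0..1:
  [0] +1/12 = 1/12
  [1] −1/8 = -1/8
S = -1/24
C² = P²·S² = 1/35 ; C = -0.169031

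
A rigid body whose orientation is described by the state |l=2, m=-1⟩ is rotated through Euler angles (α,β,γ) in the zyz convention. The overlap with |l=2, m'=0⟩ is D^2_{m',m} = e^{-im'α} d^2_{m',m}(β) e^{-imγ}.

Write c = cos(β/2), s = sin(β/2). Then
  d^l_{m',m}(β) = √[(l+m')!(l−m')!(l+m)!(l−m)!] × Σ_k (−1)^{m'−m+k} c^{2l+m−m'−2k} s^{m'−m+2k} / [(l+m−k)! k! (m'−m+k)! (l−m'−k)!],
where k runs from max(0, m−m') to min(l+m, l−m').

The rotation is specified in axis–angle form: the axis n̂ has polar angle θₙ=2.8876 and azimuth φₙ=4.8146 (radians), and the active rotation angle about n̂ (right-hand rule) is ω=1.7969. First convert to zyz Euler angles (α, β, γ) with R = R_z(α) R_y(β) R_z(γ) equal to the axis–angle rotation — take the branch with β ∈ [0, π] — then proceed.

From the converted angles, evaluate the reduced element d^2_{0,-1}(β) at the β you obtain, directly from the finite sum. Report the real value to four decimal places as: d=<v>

d=-0.4356

Axis–angle → zyz. n̂ = (sinθₙcosφₙ, sinθₙsinφₙ, cosθₙ) = (+0.025638, -0.249959, -0.967917), ω = 1.7969.
R = I cosω + sinω [n̂]ₓ + (1−cosω) n̂n̂ᵀ gives
  R = [-0.223377, +0.935436, -0.273976; -0.951126, -0.147696, +0.271193; +0.213218, +0.321164, +0.922709]
β = atan2(√(R₁₃²+R₂₃²), R₃₃) = 0.395747; α = atan2(R₂₃, R₁₃) mod 2π = 2.361299; γ = atan2(R₃₂, −R₃₁) mod 2π = 2.156877
d^2_{0,-1}(β=0.3957) via the finite sum:
Half-angle: c=0.980487, s=0.196585. N=√(2·2·1·6)=4.898979
k∈{0,1} keeps every argument non-negative
  k=0: (−1)^1·4.8990/(2)·0.9805^3·0.1966^1 = -0.453890
  k=1: (−1)^2·4.8990/(2)·0.9805^1·0.1966^3 = +0.018246
d^2_{0,-1}(0.3957) = -0.453890 +0.018246 = -0.435644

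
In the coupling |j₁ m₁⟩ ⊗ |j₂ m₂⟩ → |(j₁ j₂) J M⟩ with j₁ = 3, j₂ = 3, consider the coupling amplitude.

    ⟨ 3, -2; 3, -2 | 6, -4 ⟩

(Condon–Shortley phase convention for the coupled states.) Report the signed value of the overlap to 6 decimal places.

√[13·0!6!6!/13! · 1!5!1!5!2!10!] = √(1244160000/11)
  +(−1)^0/∏(0,0,5,1,1,5)! = 1/14400  (running 1/14400)
⟨..|..⟩ = √(1244160000/11)·(1/14400) = +0.738549

+√(6/11) ≈ +0.738549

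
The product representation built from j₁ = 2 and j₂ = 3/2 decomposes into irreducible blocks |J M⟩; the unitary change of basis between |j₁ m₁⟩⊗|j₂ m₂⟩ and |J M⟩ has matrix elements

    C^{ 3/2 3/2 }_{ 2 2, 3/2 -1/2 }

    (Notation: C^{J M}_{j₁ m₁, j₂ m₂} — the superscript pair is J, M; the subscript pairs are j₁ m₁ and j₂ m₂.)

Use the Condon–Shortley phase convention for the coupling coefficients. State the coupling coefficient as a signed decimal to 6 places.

+√(2/5) = +0.632456

j₁+j₂−J=2  J+j₁−j₂=2  J−j₁+j₂=1  j₁+j₂+J+1=6
(j₁±m₁, j₂±m₂, J±M) = (4,0,1,2,3,0)
P² = 32/5
sum k=0..0:
  [0] +1/4 = 1/4
S = 1/4
C² = P²·S² = 2/5 ; C = +0.632456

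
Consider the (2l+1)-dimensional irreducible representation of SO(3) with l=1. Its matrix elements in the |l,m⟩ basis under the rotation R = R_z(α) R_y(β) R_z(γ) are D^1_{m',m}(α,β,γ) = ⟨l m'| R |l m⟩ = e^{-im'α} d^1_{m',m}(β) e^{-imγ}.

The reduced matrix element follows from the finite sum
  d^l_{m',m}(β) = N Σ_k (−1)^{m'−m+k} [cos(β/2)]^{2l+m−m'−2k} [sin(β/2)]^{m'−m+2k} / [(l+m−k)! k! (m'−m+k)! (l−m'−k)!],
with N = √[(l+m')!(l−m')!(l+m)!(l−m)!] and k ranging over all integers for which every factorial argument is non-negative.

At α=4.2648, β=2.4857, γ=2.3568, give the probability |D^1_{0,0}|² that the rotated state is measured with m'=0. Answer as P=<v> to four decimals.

P=0.6281

First d^1_{0,0}(β=2.4857), then the phase factors e^{-i(0)α} and e^{-i(0)γ}:
Half-angle: c=0.322099, s=0.946706. N=√(1·1·1·1)=1.000000
k: max(0,(0)−(0))=0 … min(1+(0),1−(0))=1
  k=0: (−1)^0·1.0000/(1)·0.3221^2·0.9467^0 = +0.103748
  k=1: (−1)^1·1.0000/(1)·0.3221^0·0.9467^2 = -0.896252
d^1_{0,0}(2.4857) = +0.103748 -0.896252 = -0.792504
|D^1_{0,0}|² = |d^1_{0,0}(β)|² = (-0.792504)² = 0.628062 (the z-rotation phases have unit modulus)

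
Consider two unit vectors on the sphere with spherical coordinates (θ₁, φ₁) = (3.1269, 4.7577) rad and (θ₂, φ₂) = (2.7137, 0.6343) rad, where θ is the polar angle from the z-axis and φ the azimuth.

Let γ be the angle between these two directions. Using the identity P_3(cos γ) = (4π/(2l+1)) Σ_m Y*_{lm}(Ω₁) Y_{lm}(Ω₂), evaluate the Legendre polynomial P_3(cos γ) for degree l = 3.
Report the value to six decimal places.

0.501858

Addition theorem: P_3(cos γ) = (4π/7) Σ_m Y*_{lm}(Ω₁) Y_{lm}(Ω₂), m = −3…3:
  term(m=-3) = +0.000000-0.000000i   from Y*(Ω₁)=-0.000000+0.000001i, Y(Ω₂)=-0.009719-0.028182i
  term(m=-2) = -0.000014+0.000033i   from Y*(Ω₁)=+0.000220+0.000020i, Y(Ω₂)=-0.047651+0.152852i
  term(m=-1) = -0.004440-0.006646i   from Y*(Ω₁)=+0.000860-0.018968i, Y(Ω₂)=+0.339081-0.249469i
  term(m=+0) = +0.288464+0.000000i   from Y*(Ω₁)=-0.745869-0.000000i, Y(Ω₂)=-0.386748+0.000000i
  term(m=+1) = -0.004440+0.006646i   from Y*(Ω₁)=-0.000860-0.018968i, Y(Ω₂)=-0.339081-0.249469i
  term(m=+2) = -0.000014-0.000033i   from Y*(Ω₁)=+0.000220-0.000020i, Y(Ω₂)=-0.047651-0.152852i
  term(m=+3) = +0.000000+0.000000i   from Y*(Ω₁)=+0.000000+0.000001i, Y(Ω₂)=+0.009719-0.028182i
Σ over m = +0.279556+0.000000i; ×(4π/7) → +0.501858+0.000000i. Real part: 0.501858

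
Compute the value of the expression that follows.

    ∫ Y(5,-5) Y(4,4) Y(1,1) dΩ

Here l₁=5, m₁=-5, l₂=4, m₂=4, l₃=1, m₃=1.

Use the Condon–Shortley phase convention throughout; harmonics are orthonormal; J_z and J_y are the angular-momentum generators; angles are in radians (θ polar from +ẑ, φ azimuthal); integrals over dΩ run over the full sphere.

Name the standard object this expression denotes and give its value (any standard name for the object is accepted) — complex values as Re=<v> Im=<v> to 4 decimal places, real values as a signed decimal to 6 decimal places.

This is a Gaunt coefficient — the integral of a triple product of spherical harmonics over the sphere.
Checks pass: Σm=0; 10 even; l₃=1∈[1,9].
(2·5+1)(2·4+1)(2·1+1) = 297
Δ: 8! 2! 0! / 11! → 1/495
sum: t=4:+1/576 = 1/576
3j²(5 4 1; 0 0 0) = Δ·Π!·Σ² = 5/99  (sign -1)
sum: t=8:+1/80640 = 1/80640
3j²(5 4 1; -5 4 1) = Δ·Π!·Σ² = 1/11  (sign +1)
combine: 4πI² = 297·5/99·1/11 = 15/11
take √, sign -1: I = -0.32941575

Gaunt coefficient, -0.329416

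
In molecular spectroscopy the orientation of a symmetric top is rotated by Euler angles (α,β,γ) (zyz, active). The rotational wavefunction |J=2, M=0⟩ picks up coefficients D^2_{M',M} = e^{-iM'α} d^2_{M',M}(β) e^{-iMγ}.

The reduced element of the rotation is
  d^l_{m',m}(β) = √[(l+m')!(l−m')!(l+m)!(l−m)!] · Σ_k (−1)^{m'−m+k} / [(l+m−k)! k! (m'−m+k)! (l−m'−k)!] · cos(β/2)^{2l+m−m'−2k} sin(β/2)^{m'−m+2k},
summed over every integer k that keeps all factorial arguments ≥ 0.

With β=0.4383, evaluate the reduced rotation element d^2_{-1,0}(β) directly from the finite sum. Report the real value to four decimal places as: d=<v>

d^2_{-1,0}(β=0.4383) via the finite sum:
With c≡cos(β/2)=0.976083 and s≡sin(β/2)=0.217400, N=[1·6·2·2]^{1/2}=4.898979
k: max(0,(0)−(-1))=1 … min(2+(0),2−(-1))=2
  k=1: (−1)^0·4.8990/(2)·0.9761^3·0.2174^1 = +0.495216
  k=2: (−1)^1·4.8990/(2)·0.9761^1·0.2174^3 = -0.024566
d^2_{-1,0}(0.4383) = +0.495216 -0.024566 = +0.470650

d=0.4706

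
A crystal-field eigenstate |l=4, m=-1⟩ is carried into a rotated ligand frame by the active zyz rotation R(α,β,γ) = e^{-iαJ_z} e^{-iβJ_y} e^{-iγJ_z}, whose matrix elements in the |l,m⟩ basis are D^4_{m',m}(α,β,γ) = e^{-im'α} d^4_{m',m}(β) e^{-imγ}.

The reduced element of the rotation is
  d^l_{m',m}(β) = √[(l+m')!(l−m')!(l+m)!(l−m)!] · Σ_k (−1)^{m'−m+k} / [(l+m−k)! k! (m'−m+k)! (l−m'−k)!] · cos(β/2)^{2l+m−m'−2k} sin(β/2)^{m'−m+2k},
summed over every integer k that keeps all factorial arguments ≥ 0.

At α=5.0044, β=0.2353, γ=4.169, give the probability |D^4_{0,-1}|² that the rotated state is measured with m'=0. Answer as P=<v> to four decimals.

First d^4_{0,-1}(β=0.2353), then the phase factors e^{-i(0)α} and e^{-i(-1)γ}:
Half-angle: c=0.993087, s=0.117379. N=√(24·24·6·120)=643.987578
k∈{0,1,2,3} keeps every argument non-negative
  k=0: (−1)^1·643.9876/(144)·0.9931^7·0.1174^1 = -0.500053
  k=1: (−1)^2·643.9876/(24)·0.9931^5·0.1174^3 = +0.041915
  k=2: (−1)^3·643.9876/(24)·0.9931^3·0.1174^5 = -0.000586
  k=3: (−1)^4·643.9876/(144)·0.9931^1·0.1174^7 = +0.000001
d^4_{0,-1}(0.2353) = -0.500053 +0.041915 -0.000586 +0.000001 = -0.458722
|D^4_{0,-1}|² = |d^4_{0,-1}(β)|² = (-0.458722)² = 0.210426 (the z-rotation phases have unit modulus)

P=0.2104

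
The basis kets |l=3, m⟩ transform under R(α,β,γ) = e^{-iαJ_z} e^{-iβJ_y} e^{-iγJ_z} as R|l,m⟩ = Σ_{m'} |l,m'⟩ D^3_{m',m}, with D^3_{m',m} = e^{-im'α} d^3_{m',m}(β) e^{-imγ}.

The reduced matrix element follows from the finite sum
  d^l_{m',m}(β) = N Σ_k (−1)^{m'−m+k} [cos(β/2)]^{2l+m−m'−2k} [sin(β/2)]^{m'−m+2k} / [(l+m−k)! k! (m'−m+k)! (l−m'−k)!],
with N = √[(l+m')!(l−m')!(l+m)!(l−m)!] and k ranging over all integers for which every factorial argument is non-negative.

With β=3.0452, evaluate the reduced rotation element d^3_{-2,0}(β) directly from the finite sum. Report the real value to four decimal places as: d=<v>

d^3_{-2,0}(β=3.0452) via the finite sum:
Half-angle: c=0.048178, s=0.998839. N=√(1·120·6·6)=65.726707
The bounds max(0,m−m')=2 and min(l+m,l−m')=3 give 2 terms
  k=2: (−1)^0·65.7267/(12)·0.0482^4·0.9988^2 = +0.000029
  k=3: (−1)^1·65.7267/(12)·0.0482^2·0.9988^4 = -0.012654
d^3_{-2,0}(3.0452) = +0.000029 -0.012654 = -0.012625

d=-0.0126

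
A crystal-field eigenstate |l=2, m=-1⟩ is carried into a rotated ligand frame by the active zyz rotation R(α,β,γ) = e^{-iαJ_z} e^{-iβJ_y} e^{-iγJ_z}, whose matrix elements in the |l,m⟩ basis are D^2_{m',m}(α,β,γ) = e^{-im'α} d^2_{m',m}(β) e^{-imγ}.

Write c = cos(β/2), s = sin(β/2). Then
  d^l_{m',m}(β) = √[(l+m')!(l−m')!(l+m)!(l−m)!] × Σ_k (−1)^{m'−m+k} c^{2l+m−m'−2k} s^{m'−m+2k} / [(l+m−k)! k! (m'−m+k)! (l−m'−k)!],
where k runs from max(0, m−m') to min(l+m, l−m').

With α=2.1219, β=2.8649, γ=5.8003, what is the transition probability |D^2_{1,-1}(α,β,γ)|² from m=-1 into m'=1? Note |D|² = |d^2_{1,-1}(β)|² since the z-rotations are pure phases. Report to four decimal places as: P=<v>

Split into d^2_{1,-1}(β=2.8649) × two z-phases.
Half-angle: c=0.137905, s=0.990445. N=√(6·1·1·6)=6.000000
Admissible k: 0..1 (factorial args all ≥0)
  k=0: (−1)^2·6.0000/(2)·0.1379^2·0.9904^2 = +0.055969
  k=1: (−1)^3·6.0000/(6)·0.1379^0·0.9904^4 = -0.962326
d^2_{1,-1}(2.8649) = +0.055969 -0.962326 = -0.906357
|D^2_{1,-1}|² = |d^2_{1,-1}(β)|² = (-0.906357)² = 0.821483 (the z-rotation phases have unit modulus)

P=0.8215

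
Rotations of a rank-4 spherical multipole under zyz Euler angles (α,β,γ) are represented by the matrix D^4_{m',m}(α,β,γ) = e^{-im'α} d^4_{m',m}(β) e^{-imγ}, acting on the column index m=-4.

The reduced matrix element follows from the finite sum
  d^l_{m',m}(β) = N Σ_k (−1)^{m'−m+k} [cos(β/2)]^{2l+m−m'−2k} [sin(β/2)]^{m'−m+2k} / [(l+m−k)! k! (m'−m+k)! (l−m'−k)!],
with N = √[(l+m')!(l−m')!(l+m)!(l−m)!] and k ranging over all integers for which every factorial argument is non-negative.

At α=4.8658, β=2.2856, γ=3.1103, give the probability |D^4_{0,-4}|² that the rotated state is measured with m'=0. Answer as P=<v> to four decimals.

P=0.0289

First d^4_{0,-4}(β=2.2856), then the phase factors e^{-i(0)α} and e^{-i(-4)γ}:
c=cos(2.285600/2)=0.415049, s=sin(2.285600/2)=0.909799; N=√[24·24·1·40320]=4819.161753
Admissible k: 0..0 (factorial args all ≥0)
  k=0: (−1)^4·4819.1618/(576)·0.4150^4·0.9098^4 = +0.170109
d^4_{0,-4}(2.2856) = +0.170109
|D^4_{0,-4}|² = |d^4_{0,-4}(β)|² = (+0.170109)² = 0.028937 (the z-rotation phases have unit modulus)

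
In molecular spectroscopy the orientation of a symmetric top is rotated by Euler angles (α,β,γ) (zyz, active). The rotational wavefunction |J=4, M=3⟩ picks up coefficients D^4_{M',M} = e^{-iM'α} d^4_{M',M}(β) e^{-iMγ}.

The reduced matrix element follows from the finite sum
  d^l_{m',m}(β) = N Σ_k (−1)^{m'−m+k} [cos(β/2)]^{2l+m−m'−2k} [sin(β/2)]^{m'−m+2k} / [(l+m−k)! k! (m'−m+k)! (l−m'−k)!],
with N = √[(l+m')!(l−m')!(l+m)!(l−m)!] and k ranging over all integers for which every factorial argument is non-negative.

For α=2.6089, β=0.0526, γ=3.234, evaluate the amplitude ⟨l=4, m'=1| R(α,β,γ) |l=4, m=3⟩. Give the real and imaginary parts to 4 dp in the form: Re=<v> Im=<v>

Split into d^4_{1,3}(β=0.0526) × two z-phases.
With c≡cos(β/2)=0.999654 and s≡sin(β/2)=0.026297, N=[120·6·5040·1]^{1/2}=1904.940944
The bounds max(0,m−m')=2 and min(l+m,l−m')=3 give 2 terms
  k=2: (−1)^0·1904.9409/(240)·0.9997^6·0.0263^2 = +0.005477
  k=3: (−1)^1·1904.9409/(144)·0.9997^4·0.0263^4 = -0.000006
d^4_{1,3}(0.0526) = +0.005477 -0.000006 = +0.005471
Attach z-rotation phases: D = e^{-i(1)(2.6089)}·(+0.005471)·e^{-i(3)(3.2340)} = +0.005294+0.001383i

Re=0.0053 Im=0.0014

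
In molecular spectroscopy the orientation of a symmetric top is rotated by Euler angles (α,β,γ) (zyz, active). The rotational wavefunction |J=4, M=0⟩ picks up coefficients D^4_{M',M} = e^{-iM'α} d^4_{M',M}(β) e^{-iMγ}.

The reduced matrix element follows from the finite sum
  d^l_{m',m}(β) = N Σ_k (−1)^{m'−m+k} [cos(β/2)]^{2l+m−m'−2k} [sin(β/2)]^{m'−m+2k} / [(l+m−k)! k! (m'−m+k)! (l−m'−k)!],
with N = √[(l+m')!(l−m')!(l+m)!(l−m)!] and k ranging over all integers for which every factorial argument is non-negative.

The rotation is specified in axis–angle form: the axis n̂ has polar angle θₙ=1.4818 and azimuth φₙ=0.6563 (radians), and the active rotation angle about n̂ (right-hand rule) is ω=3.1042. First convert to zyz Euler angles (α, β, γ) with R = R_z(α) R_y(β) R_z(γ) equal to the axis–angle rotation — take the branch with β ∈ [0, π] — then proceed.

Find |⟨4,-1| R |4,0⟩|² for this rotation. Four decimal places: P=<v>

Axis–angle → zyz. n̂ = (sinθₙcosφₙ, sinθₙsinφₙ, cosθₙ) = (+0.789120, +0.607775, +0.088879), ω = 3.1042.
R = I cosω + sinω [n̂]ₓ + (1−cosω) n̂n̂ᵀ gives
  R = [+0.245684, +0.955557, +0.162944; +0.962202, -0.260779, +0.078499; +0.117502, +0.137499, -0.983508]
β = atan2(√(R₁₃²+R₂₃²), R₃₃) = 2.959725; α = atan2(R₂₃, R₁₃) mod 2π = 0.448942; γ = atan2(R₃₂, −R₃₁) mod 2π = 2.277935
First d^4_{-1,0}(β=2.9597), then the phase factors e^{-i(-1)α} and e^{-i(0)γ}:
c=cos(2.959725/2)=0.090809, s=sin(2.959725/2)=0.995868; N=√[6·120·24·24]=643.987578
The bounds max(0,m−m')=1 and min(l+m,l−m')=4 give 4 terms
  k=1: (−1)^0·643.9876/(144)·0.0908^7·0.9959^1 = +0.000000
  k=2: (−1)^1·643.9876/(24)·0.0908^5·0.9959^3 = -0.000164
  k=3: (−1)^2·643.9876/(24)·0.0908^3·0.9959^5 = +0.019681
  k=4: (−1)^3·643.9876/(144)·0.0908^1·0.9959^7 = -0.394508
d^4_{-1,0}(2.9597) = +0.000000 -0.000164 +0.019681 -0.394508 = -0.374990
|D^4_{-1,0}|² = |d^4_{-1,0}(β)|² = (-0.374990)² = 0.140617 (the z-rotation phases have unit modulus)

P=0.1406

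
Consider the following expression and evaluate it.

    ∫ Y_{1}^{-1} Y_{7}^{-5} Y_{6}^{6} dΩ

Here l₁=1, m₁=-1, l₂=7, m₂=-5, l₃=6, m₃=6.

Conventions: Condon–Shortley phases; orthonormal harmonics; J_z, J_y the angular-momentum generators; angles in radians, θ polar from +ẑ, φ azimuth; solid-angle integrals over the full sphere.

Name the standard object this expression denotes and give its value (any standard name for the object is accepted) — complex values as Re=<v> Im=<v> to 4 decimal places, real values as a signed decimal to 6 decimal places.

Gaunt coefficient, -0.034990

This is a Gaunt coefficient — the integral of a triple product of spherical harmonics over the sphere.
m-sum 0 ✓  L=14 even ✓  6≤6≤8 ✓
Π(2lᵢ+1) = 3×15×13 = 585
triangle coeff Δ(1,7,6) = 1/1365
Σ_t [1,1]: t=1:−1/518400 = -1/518400
(3j)²=7/195 [(1 7 6; 0 0 0)], sign=-1
Σ_t [2,2]: t=2:+1/958003200 = 1/958003200
(3j)²=1/1365 [(1 7 6; -1 -5 6)], sign=+1
⇒ 4πI² = 1/65
I = (-1)√(1/65/(4π)) = -0.03498955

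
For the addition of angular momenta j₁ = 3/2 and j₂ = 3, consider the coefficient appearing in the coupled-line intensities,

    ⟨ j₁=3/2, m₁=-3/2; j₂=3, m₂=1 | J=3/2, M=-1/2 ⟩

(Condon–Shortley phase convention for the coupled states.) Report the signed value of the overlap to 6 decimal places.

√[4·3!0!3!/7! · 0!3!4!2!1!2!] = √(576/35)
  +(−1)^3/∏(3,0,0,1,0,2)! = -1/12  (running -1/12)
⟨..|..⟩ = √(576/35)·(-1/12) = -0.338062

-0.338062  (= −√(4/35))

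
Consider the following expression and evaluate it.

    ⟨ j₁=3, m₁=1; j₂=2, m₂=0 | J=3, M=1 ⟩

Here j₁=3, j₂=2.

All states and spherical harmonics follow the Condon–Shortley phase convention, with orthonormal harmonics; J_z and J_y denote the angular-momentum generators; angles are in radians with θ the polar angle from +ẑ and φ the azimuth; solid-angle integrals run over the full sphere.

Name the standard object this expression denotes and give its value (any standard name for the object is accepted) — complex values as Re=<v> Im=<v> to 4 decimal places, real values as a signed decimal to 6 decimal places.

Clebsch–Gordan coefficient, −√(3/20) ≈ -0.387298

This is a Clebsch–Gordan (vector-coupling) coefficient.
triangle: 2!*4!*2!/9! = 96/362880
(j±m)!: 4!*2!*2!*2!*4!*2! = 9216
prefactor² = (2J+1)*Δ*N² = 256/15
  k=0: +1/(0!*2!*2!*2!*2!*0!) = 1/16
  k=1: −1/(1!*1!*1!*1!*3!*1!) = -1/6
  k=2: +1/(2!*0!*0!*0!*4!*2!) = 1/96
Σ = -3/32  ⇒  CG² = 256/15*(-3/32)² = 3/20
CG = −√(3/20) = -0.387298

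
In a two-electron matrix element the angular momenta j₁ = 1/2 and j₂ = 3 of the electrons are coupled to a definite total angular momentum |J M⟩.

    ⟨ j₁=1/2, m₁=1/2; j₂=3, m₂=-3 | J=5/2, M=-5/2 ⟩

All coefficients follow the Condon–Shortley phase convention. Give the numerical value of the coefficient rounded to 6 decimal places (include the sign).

triangle: 1!×0!×5!/7! = 120/5040
(j±m)!: 1!×0!×0!×6!×0!×5! = 86400
prefactor² = (2J+1)×Δ×N² = 86400/7
  k=0: +1/(0!×1!×0!×0!×0!×5!) = 1/120
Σ = 1/120  ⇒  CG² = 86400/7×(1/120)² = 6/7
CG = +√(6/7) = +0.925820

+√(6/7) = +0.925820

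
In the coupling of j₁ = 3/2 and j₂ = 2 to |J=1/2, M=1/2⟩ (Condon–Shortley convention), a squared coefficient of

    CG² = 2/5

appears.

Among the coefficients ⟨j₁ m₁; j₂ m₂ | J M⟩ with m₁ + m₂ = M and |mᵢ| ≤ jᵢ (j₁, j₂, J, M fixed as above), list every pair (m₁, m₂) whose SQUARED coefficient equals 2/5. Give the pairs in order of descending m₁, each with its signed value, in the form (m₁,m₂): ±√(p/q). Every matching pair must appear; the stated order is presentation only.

(-3/2,2): −√(2/5)

Admissible pairs with m₁+m₂ = M = 1/2: (-3/2,2), (-1/2,1), (1/2,0), (3/2,-1)
  (m₁,m₂)=(3/2,-1): CG² = 1/10, CG = +√(1/10)
  (m₁,m₂)=(1/2,0): CG² = 1/5, CG = −√(1/5)
  (m₁,m₂)=(-1/2,1): CG² = 3/10, CG = +√(3/10)
  (m₁,m₂)=(-3/2,2): CG² = 2/5, CG = −√(2/5)   ← matches the target
Pairs with CG² = 2/5: (-3/2,2): −√(2/5)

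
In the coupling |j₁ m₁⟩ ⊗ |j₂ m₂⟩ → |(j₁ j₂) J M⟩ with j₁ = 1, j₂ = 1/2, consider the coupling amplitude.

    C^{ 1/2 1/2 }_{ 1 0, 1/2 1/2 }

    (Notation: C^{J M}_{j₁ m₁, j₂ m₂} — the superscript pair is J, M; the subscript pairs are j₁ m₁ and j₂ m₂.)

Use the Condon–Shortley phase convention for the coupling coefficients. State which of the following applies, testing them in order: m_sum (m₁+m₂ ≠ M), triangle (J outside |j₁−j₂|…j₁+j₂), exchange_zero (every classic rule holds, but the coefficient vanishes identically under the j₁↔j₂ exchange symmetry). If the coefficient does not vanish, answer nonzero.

nonzero

m-sum: m₁+m₂ = 0+1/2 = 1/2, M = 1/2  ✓
triangle: |j₁−j₂| = 1/2 ≤ J = 1/2 ≤ j₁+j₂ = 3/2  ✓
exchange: j₁≠j₂ or m₁≠m₂ — the exchange symmetry imposes no constraint here
value check: CG = −√(1/3) = -0.577350 ≠ 0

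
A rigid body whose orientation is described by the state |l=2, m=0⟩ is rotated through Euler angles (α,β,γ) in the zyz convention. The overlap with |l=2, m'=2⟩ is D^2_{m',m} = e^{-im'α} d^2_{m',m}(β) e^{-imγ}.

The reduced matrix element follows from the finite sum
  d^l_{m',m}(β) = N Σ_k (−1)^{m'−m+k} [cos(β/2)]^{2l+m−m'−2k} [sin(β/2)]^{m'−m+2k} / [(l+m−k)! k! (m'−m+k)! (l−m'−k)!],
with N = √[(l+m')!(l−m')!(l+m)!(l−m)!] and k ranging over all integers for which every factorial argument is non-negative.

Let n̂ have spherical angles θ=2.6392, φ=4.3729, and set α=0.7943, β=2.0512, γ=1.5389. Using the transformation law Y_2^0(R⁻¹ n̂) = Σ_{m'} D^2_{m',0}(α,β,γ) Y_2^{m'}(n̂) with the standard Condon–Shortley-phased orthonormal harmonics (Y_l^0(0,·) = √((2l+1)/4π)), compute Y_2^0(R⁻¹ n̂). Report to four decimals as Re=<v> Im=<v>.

Re=-0.3151 Im=0.0000

Need the full column D^2_{m',0} for m'=−2..2 at α=0.7943, β=2.0512, γ=1.5389.
cos(β/2)=0.518586, sin(β/2)=0.855025
d^2_{-2,0}: single k=2 term ⇒ +0.481588;  D = -0.008574+0.481511i
d^2_{-1,0}: k∈[1..2] ⇒ +0.292090 -0.794024 = -0.501934;  D = -0.351747-0.358066i
d^2_{0,0}: k∈[0..2] ⇒ +0.072324 -0.786429 +0.534461 = -0.179644;  D = -0.179644+0.000000i
d^2_{1,0}: k∈[0..1] ⇒ -0.292090 +0.794024 = +0.501934;  D = +0.351747-0.358066i
d^2_{2,0}: single k=0 term ⇒ +0.481588;  D = -0.008574-0.481511i
Y_2^{m'}(θ=2.6392,φ=4.3729) and Σ D·Y over m':
  (-0.0086+0.4815i)·(-0.0697-0.0562i)  (-0.3517-0.3581i)·(+0.1086-0.3074i)  (-0.1796+0.0000i)·(+0.4114+0.0000i)  (+0.3517-0.3581i)·(-0.1086-0.3074i)  (-0.0086-0.4815i)·(-0.0697+0.0562i)
Y_2^0(R⁻¹ n̂) = -0.315080+0.000000i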